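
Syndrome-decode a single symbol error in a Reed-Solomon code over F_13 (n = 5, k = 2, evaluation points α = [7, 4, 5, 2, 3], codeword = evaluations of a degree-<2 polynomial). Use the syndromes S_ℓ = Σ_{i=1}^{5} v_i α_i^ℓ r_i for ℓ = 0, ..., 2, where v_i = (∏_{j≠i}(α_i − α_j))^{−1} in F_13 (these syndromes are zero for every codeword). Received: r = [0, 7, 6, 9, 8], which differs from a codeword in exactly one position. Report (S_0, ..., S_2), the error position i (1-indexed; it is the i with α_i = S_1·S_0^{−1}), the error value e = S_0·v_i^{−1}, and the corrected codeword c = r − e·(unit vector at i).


S = (3, 8, 4), error at position 1, error magnitude e = 9, c = [4, 7, 6, 9, 8].

Step 1: column multipliers v_i = (∏_{j≠i}(α_i − α_j))^{−1} mod 13.
  i = 1 (α = 7): (7−4)(7−5)(7−2)(7−3) = 3·2·5·4 = 120 ≡ 3, so v_1 = 3^{−1} = 9 (mod 13).
  i = 2 (α = 4): (4−7)(4−5)(4−2)(4−3) = (−3)·(−1)·2·1 = 6 ≡ 6, so v_2 = 6^{−1} = 11 (mod 13).
  i = 3 (α = 5): (5−7)(5−4)(5−2)(5−3) = (−2)·1·3·2 = −12 ≡ 1, so v_3 = 1^{−1} = 1 (mod 13).
  i = 4 (α = 2): (2−7)(2−4)(2−5)(2−3) = (−5)·(−2)·(−3)·(−1) = 30 ≡ 4, so v_4 = 4^{−1} = 10 (mod 13).
  i = 5 (α = 3): (3−7)(3−4)(3−5)(3−2) = (−4)·(−1)·(−2)·1 = −8 ≡ 5, so v_5 = 5^{−1} = 8 (mod 13).
  v = [9, 11, 1, 10, 8].
Step 2: syndromes of r = [0, 7, 6, 9, 8] (all sums mod 13).
  S_0 = Σ v_i r_i = 9·0 + 11·7 + 1·6 + 10·9 + 8·8 = 237 ≡ 3.
  S_1 = Σ v_i α_i r_i = 9·7·0 + 11·4·7 + 1·5·6 + 10·2·9 + 8·3·8 = 710 ≡ 8.
  α_i^2 mod 13 = [10, 3, 12, 4, 9].
  S_2 = Σ v_i α_i^2 r_i = 9·10·0 + 11·3·7 + 1·12·6 + 10·4·9 + 8·9·8 = 1239 ≡ 4.
  S = (3, 8, 4) ≠ 0, so r is not a codeword (an error is present).
Step 3: locate the error. For a single error e at position i, S_ℓ = v_i·e·α_i^ℓ, so α_err = S_1/S_0.
  S_0^{−1} = 3^{−1} = 9 (mod 13), so α_err = 8·9 = 72 ≡ 7 = α_1. Error position i = 1.
  Consistency check: S_2/S_1 = 4·5 = 20 ≡ 7 = α_err ✓ (single-error assumption holds).
Step 4: error magnitude e = S_0/v_1 = S_0·∏_{j≠1}(α_1 − α_j) = 3·3 = 9 ≡ 9 (mod 13).
Step 5: correct position 1: c_1 = r_1 − e = 0 − 9 ≡ 4 (mod 13). Hence c = [4, 7, 6, 9, 8].
  Check: interpolating c through the α_i gives m(x) = 11 + 12·x (degree < 2) with m(α_i) = c_i for every i, so c is indeed a codeword.


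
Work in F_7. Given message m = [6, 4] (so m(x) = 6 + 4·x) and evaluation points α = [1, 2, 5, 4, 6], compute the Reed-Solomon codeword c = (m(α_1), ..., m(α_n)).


c = [3, 0, 5, 1, 2]

Message polynomial: m(x) = 6 + 4·x (mod 7).
For each evaluation point α_i, compute m(α_i) mod 7:
  α_1 = 1: Horner steps 4 → 3, so m(1) = 3.
  α_2 = 2: Horner steps 4 → 0, so m(2) = 0.
  α_3 = 5: Horner steps 4 → 5, so m(5) = 5.
  α_4 = 4: Horner steps 4 → 1, so m(4) = 1.
  α_5 = 6: Horner steps 4 → 2, so m(6) = 2.
Codeword c = [3, 0, 5, 1, 2] ∈ F_7^5.


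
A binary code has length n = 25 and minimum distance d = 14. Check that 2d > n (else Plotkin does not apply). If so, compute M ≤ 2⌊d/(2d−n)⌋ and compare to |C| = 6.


Plotkin bound M ≤ 8; given |C| = 6 ≤ bound (satisfied).

Check applicability: 2d = 28, n = 25.
2d − n = 3 > 0, so Plotkin applies.
Compute d/(2d−n) = 14/3 ≈ 4.6667.
⌊d/(2d−n)⌋ = 4.
Plotkin bound: M ≤ 2·4 = 8.
Given |C| = 6, check: satisfied.
This |C| is below the Plotkin bound.


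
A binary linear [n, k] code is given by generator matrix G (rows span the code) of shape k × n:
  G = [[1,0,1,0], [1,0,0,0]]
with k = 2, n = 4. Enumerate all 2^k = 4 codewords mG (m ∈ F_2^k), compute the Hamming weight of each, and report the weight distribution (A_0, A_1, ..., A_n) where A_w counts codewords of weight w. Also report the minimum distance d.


Weight distribution: A_0 = 1, A_1 = 2, A_2 = 1. Minimum distance d = 1.

Enumerate all 2^2 = 4 messages m ∈ F_2^2.
For each, compute codeword c = mG in F_2^4, then tally its weight.
  m = 00 → c = 0000, weight = 0.
  m = 10 → c = 1010, weight = 2.
  m = 01 → c = 1000, weight = 1.
  m = 11 → c = 0010, weight = 1.
Tally weights:
  weight 0: 1 codewords.
  weight 1: 2 codewords.
  weight 2: 1 codewords.
Minimum distance d = smallest w > 0 with A_w > 0 = 1.
Sanity: Σ A_w = 4 = 2^2 = 4 ✓.


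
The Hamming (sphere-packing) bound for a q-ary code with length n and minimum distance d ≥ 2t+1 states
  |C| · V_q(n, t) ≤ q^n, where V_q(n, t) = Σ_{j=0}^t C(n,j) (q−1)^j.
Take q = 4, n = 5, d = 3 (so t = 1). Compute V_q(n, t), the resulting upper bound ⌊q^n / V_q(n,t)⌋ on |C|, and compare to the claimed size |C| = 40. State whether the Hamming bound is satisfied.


V_q(n, t) = 16, q^n = 1024, Hamming bound = 64, |C| = 40 ≤ bound (satisfied).

Step 1: Compute V_q(n, t) = Σ_{j=0}^1 C(n, j) (q−1)^j.
  j = 0: C(5,0)·(3)^0 = 1·1 = 1.
  j = 1: C(5,1)·(3)^1 = 5·3 = 15.
  V_q(n, t) = 1 + 15 = 16.
Step 2: q^n = 4^5 = 1024.
Step 3: Hamming bound ⌊q^n / V_q(n,t)⌋ = ⌊1024/16⌋ = 64.
Step 4: Compare |C| = 40 to 64: satisfied.
The claimed |C| lies below the Hamming bound.


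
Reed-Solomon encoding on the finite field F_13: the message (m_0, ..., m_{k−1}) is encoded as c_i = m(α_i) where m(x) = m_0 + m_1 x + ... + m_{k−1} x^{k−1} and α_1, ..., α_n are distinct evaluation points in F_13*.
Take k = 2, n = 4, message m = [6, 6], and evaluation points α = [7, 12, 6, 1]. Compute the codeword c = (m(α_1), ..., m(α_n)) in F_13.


c = [9, 0, 3, 12]

Message polynomial: m(x) = 6 + 6·x (mod 13).
For each evaluation point α_i, compute m(α_i) mod 13:
  α_1 = 7: Horner steps 6 → 9, so m(7) = 9.
  α_2 = 12: Horner steps 6 → 0, so m(12) = 0.
  α_3 = 6: Horner steps 6 → 3, so m(6) = 3.
  α_4 = 1: Horner steps 6 → 12, so m(1) = 12.
Codeword c = [9, 0, 3, 12] ∈ F_13^4.


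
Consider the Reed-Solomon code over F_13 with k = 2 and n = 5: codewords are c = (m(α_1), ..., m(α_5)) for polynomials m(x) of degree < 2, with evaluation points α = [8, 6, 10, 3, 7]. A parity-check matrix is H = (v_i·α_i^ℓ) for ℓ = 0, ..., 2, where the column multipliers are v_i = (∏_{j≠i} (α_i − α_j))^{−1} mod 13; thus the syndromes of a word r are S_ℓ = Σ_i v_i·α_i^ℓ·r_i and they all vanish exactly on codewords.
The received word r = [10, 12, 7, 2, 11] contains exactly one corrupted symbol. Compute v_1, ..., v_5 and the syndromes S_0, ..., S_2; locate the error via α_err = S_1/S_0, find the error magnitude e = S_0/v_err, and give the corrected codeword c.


S = (1, 10, 9), error at position 3, error magnitude e = 12, c = [10, 12, 8, 2, 11].

Step 1: column multipliers v_i = (∏_{j≠i}(α_i − α_j))^{−1} mod 13.
  i = 1 (α = 8): (8−6)(8−10)(8−3)(8−7) = 2·(−2)·5·1 = −20 ≡ 6, so v_1 = 6^{−1} = 11 (mod 13).
  i = 2 (α = 6): (6−8)(6−10)(6−3)(6−7) = (−2)·(−4)·3·(−1) = −24 ≡ 2, so v_2 = 2^{−1} = 7 (mod 13).
  i = 3 (α = 10): (10−8)(10−6)(10−3)(10−7) = 2·4·7·3 = 168 ≡ 12, so v_3 = 12^{−1} = 12 (mod 13).
  i = 4 (α = 3): (3−8)(3−6)(3−10)(3−7) = (−5)·(−3)·(−7)·(−4) = 420 ≡ 4, so v_4 = 4^{−1} = 10 (mod 13).
  i = 5 (α = 7): (7−8)(7−6)(7−10)(7−3) = (−1)·1·(−3)·4 = 12 ≡ 12, so v_5 = 12^{−1} = 12 (mod 13).
  v = [11, 7, 12, 10, 12].
Step 2: syndromes of r = [10, 12, 7, 2, 11] (all sums mod 13).
  S_0 = Σ v_i r_i = 11·10 + 7·12 + 12·7 + 10·2 + 12·11 = 430 ≡ 1.
  S_1 = Σ v_i α_i r_i = 11·8·10 + 7·6·12 + 12·10·7 + 10·3·2 + 12·7·11 = 3208 ≡ 10.
  α_i^2 mod 13 = [12, 10, 9, 9, 10].
  S_2 = Σ v_i α_i^2 r_i = 11·12·10 + 7·10·12 + 12·9·7 + 10·9·2 + 12·10·11 = 4416 ≡ 9.
  S = (1, 10, 9) ≠ 0, so r is not a codeword (an error is present).
Step 3: locate the error. For a single error e at position i, S_ℓ = v_i·e·α_i^ℓ, so α_err = S_1/S_0.
  S_0^{−1} = 1^{−1} = 1 (mod 13), so α_err = 10·1 = 10 ≡ 10 = α_3. Error position i = 3.
  Consistency check: S_2/S_1 = 9·4 = 36 ≡ 10 = α_err ✓ (single-error assumption holds).
Step 4: error magnitude e = S_0/v_3 = S_0·∏_{j≠3}(α_3 − α_j) = 1·12 = 12 ≡ 12 (mod 13).
Step 5: correct position 3: c_3 = r_3 − e = 7 − 12 ≡ 8 (mod 13). Hence c = [10, 12, 8, 2, 11].
  Check: interpolating c through the α_i gives m(x) = 5 + 12·x (degree < 2) with m(α_i) = c_i for every i, so c is indeed a codeword.


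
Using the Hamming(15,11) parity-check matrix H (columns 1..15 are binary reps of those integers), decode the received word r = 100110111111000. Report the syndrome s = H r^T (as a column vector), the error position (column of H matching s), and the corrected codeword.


s = (1, 0, 1, 1)^T, error position = 11, corrected codeword c = 100110111101000

Compute s = H r^T mod 2 one row at a time:
  s_1 = 1 + 1 + 1 + 1 + 1 + 0 + 0 + 0 = 5 ≡ 1 (mod 2).
  s_2 = 1 + 1 + 0 + 1 + 1 + 0 + 0 + 0 = 4 ≡ 0 (mod 2).
  s_3 = 0 + 0 + 0 + 1 + 1 + 1 + 0 + 0 = 3 ≡ 1 (mod 2).
  s_4 = 1 + 0 + 1 + 1 + 1 + 1 + 0 + 0 = 5 ≡ 1 (mod 2).
s = (1, 0, 1, 1)^T — this equals column 11 of H (binary 1011), so error is at position 11.
Correct: flip bit 11 of r = 100110111111000 to get c = 100110111101000.


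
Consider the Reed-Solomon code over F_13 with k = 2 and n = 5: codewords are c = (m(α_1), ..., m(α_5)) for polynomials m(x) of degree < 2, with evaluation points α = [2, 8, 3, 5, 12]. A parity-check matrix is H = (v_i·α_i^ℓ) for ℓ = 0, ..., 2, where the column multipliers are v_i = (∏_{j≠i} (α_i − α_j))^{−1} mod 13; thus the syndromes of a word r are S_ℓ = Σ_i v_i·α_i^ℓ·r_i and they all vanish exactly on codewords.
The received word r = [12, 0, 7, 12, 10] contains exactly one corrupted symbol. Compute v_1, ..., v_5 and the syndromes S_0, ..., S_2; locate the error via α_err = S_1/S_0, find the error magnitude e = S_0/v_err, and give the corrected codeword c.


S = (6, 12, 11), error at position 1, error magnitude e = 1, c = [11, 0, 7, 12, 10].

Step 1: column multipliers v_i = (∏_{j≠i}(α_i − α_j))^{−1} mod 13.
  i = 1 (α = 2): (2−8)(2−3)(2−5)(2−12) = (−6)·(−1)·(−3)·(−10) = 180 ≡ 11, so v_1 = 11^{−1} = 6 (mod 13).
  i = 2 (α = 8): (8−2)(8−3)(8−5)(8−12) = 6·5·3·(−4) = −360 ≡ 4, so v_2 = 4^{−1} = 10 (mod 13).
  i = 3 (α = 3): (3−2)(3−8)(3−5)(3−12) = 1·(−5)·(−2)·(−9) = −90 ≡ 1, so v_3 = 1^{−1} = 1 (mod 13).
  i = 4 (α = 5): (5−2)(5−8)(5−3)(5−12) = 3·(−3)·2·(−7) = 126 ≡ 9, so v_4 = 9^{−1} = 3 (mod 13).
  i = 5 (α = 12): (12−2)(12−8)(12−3)(12−5) = 10·4·9·7 = 2520 ≡ 11, so v_5 = 11^{−1} = 6 (mod 13).
  v = [6, 10, 1, 3, 6].
Step 2: syndromes of r = [12, 0, 7, 12, 10] (all sums mod 13).
  S_0 = Σ v_i r_i = 6·12 + 10·0 + 1·7 + 3·12 + 6·10 = 175 ≡ 6.
  S_1 = Σ v_i α_i r_i = 6·2·12 + 10·8·0 + 1·3·7 + 3·5·12 + 6·12·10 = 1065 ≡ 12.
  α_i^2 mod 13 = [4, 12, 9, 12, 1].
  S_2 = Σ v_i α_i^2 r_i = 6·4·12 + 10·12·0 + 1·9·7 + 3·12·12 + 6·1·10 = 843 ≡ 11.
  S = (6, 12, 11) ≠ 0, so r is not a codeword (an error is present).
Step 3: locate the error. For a single error e at position i, S_ℓ = v_i·e·α_i^ℓ, so α_err = S_1/S_0.
  S_0^{−1} = 6^{−1} = 11 (mod 13), so α_err = 12·11 = 132 ≡ 2 = α_1. Error position i = 1.
  Consistency check: S_2/S_1 = 11·12 = 132 ≡ 2 = α_err ✓ (single-error assumption holds).
Step 4: error magnitude e = S_0/v_1 = S_0·∏_{j≠1}(α_1 − α_j) = 6·11 = 66 ≡ 1 (mod 13).
Step 5: correct position 1: c_1 = r_1 − e = 12 − 1 ≡ 11 (mod 13). Hence c = [11, 0, 7, 12, 10].
  Check: interpolating c through the α_i gives m(x) = 6 + 9·x (degree < 2) with m(α_i) = c_i for every i, so c is indeed a codeword.


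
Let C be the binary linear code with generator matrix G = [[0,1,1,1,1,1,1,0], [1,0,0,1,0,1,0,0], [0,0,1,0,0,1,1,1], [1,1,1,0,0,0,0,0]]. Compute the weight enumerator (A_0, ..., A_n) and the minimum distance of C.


Weight distribution: A_0 = 1, A_2 = 1, A_3 = 2, A_4 = 5, A_5 = 6, A_6 = 1. Minimum distance d = 2.

Enumerate all 2^4 = 16 messages m ∈ F_2^4.
For each, compute codeword c = mG in F_2^8, then tally its weight.
  m = 0000 → c = 00000000, weight = 0.
  m = 1000 → c = 01111110, weight = 6.
  m = 0100 → c = 10010100, weight = 3.
  m = 1100 → c = 11101010, weight = 5.
  m = 0010 → c = 00100111, weight = 4.
  m = 1010 → c = 01011001, weight = 4.
  m = 0110 → c = 10110011, weight = 5.
  m = 1110 → c = 11001101, weight = 5.
  m = 0001 → c = 11100000, weight = 3.
  m = 1001 → c = 10011110, weight = 5.
  m = 0101 → c = 01110100, weight = 4.
  m = 1101 → c = 00001010, weight = 2.
  m = 0011 → c = 11000111, weight = 5.
  m = 1011 → c = 10111001, weight = 5.
  m = 0111 → c = 01010011, weight = 4.
  m = 1111 → c = 00101101, weight = 4.
Tally weights:
  weight 0: 1 codewords.
  weight 2: 1 codewords.
  weight 3: 2 codewords.
  weight 4: 5 codewords.
  weight 5: 6 codewords.
  weight 6: 1 codewords.
Minimum distance d = smallest w > 0 with A_w > 0 = 2.
Sanity: Σ A_w = 16 = 2^4 = 16 ✓.


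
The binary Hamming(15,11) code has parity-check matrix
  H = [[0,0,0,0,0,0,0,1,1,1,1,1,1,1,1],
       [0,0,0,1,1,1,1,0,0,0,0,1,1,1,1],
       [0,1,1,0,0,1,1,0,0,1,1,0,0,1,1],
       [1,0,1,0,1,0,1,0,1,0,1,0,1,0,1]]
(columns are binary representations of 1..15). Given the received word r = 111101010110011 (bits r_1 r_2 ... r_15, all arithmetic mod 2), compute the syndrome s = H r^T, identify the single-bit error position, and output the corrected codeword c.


s = (1, 0, 1, 0)^T, error position = 10, corrected codeword c = 111101010010011

Compute s = H r^T mod 2 one row at a time:
  s_1 = 1 + 0 + 1 + 1 + 0 + 0 + 1 + 1 = 5 ≡ 1 (mod 2).
  s_2 = 1 + 0 + 1 + 0 + 0 + 0 + 1 + 1 = 4 ≡ 0 (mod 2).
  s_3 = 1 + 1 + 1 + 0 + 1 + 1 + 1 + 1 = 7 ≡ 1 (mod 2).
  s_4 = 1 + 1 + 0 + 0 + 0 + 1 + 0 + 1 = 4 ≡ 0 (mod 2).
s = (1, 0, 1, 0)^T — this equals column 10 of H (binary 1010), so error is at position 10.
Correct: flip bit 10 of r = 111101010110011 to get c = 111101010010011.


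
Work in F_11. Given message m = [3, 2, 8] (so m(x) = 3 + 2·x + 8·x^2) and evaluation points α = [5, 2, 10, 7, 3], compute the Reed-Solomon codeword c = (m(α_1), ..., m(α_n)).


c = [4, 6, 9, 2, 4]

Message polynomial: m(x) = 3 + 2·x + 8·x^2 (mod 11).
For each evaluation point α_i, compute m(α_i) mod 11:
  α_1 = 5: Horner steps 8 → 9 → 4, so m(5) = 4.
  α_2 = 2: Horner steps 8 → 7 → 6, so m(2) = 6.
  α_3 = 10: Horner steps 8 → 5 → 9, so m(10) = 9.
  α_4 = 7: Horner steps 8 → 3 → 2, so m(7) = 2.
  α_5 = 3: Horner steps 8 → 4 → 4, so m(3) = 4.
Codeword c = [4, 6, 9, 2, 4] ∈ F_11^5.


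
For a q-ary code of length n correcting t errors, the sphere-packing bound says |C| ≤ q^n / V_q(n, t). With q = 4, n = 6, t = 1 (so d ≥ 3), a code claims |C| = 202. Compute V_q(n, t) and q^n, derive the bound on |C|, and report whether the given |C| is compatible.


V_q(n, t) = 19, q^n = 4096, Hamming bound = 215, |C| = 202 ≤ bound (satisfied).

Step 1: Compute V_q(n, t) = Σ_{j=0}^1 C(n, j) (q−1)^j.
  j = 0: C(6,0)·(3)^0 = 1·1 = 1.
  j = 1: C(6,1)·(3)^1 = 6·3 = 18.
  V_q(n, t) = 1 + 18 = 19.
Step 2: q^n = 4^6 = 4096.
Step 3: Hamming bound ⌊q^n / V_q(n,t)⌋ = ⌊4096/19⌋ = 215.
Step 4: Compare |C| = 202 to 215: satisfied.
The claimed |C| lies below the Hamming bound.


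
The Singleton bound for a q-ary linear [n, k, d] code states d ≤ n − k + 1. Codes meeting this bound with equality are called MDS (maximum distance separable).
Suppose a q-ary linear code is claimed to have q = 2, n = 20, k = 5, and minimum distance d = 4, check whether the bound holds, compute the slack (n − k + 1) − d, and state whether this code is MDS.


Singleton RHS = n − k + 1 = 16, slack = 12, bound satisfied, not MDS.

Singleton bound: d ≤ n − k + 1.
Here n = 20, k = 5, so n − k + 1 = 16.
Given d = 4, check d ≤ 16: YES.
Slack = (n − k + 1) − d = 12.
The code is NOT MDS (slack = 12 > 0).
Description: the claimed parameters are [20, 5, 4]_2; such a code would be non-MDS.


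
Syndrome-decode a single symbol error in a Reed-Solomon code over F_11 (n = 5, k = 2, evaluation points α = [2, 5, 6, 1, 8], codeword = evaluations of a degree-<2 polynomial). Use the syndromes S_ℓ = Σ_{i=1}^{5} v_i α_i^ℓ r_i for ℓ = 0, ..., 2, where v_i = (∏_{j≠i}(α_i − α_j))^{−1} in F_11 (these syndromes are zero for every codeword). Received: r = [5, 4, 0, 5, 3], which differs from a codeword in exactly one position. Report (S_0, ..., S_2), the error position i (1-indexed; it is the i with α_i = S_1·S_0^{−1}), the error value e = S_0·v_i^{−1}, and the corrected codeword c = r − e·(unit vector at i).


S = (5, 5, 5), error at position 4, error magnitude e = 7, c = [5, 4, 0, 9, 3].

Step 1: column multipliers v_i = (∏_{j≠i}(α_i − α_j))^{−1} mod 11.
  i = 1 (α = 2): (2−5)(2−6)(2−1)(2−8) = (−3)·(−4)·1·(−6) = −72 ≡ 5, so v_1 = 5^{−1} = 9 (mod 11).
  i = 2 (α = 5): (5−2)(5−6)(5−1)(5−8) = 3·(−1)·4·(−3) = 36 ≡ 3, so v_2 = 3^{−1} = 4 (mod 11).
  i = 3 (α = 6): (6−2)(6−5)(6−1)(6−8) = 4·1·5·(−2) = −40 ≡ 4, so v_3 = 4^{−1} = 3 (mod 11).
  i = 4 (α = 1): (1−2)(1−5)(1−6)(1−8) = (−1)·(−4)·(−5)·(−7) = 140 ≡ 8, so v_4 = 8^{−1} = 7 (mod 11).
  i = 5 (α = 8): (8−2)(8−5)(8−6)(8−1) = 6·3·2·7 = 252 ≡ 10, so v_5 = 10^{−1} = 10 (mod 11).
  v = [9, 4, 3, 7, 10].
Step 2: syndromes of r = [5, 4, 0, 5, 3] (all sums mod 11).
  S_0 = Σ v_i r_i = 9·5 + 4·4 + 3·0 + 7·5 + 10·3 = 126 ≡ 5.
  S_1 = Σ v_i α_i r_i = 9·2·5 + 4·5·4 + 3·6·0 + 7·1·5 + 10·8·3 = 445 ≡ 5.
  α_i^2 mod 11 = [4, 3, 3, 1, 9].
  S_2 = Σ v_i α_i^2 r_i = 9·4·5 + 4·3·4 + 3·3·0 + 7·1·5 + 10·9·3 = 533 ≡ 5.
  S = (5, 5, 5) ≠ 0, so r is not a codeword (an error is present).
Step 3: locate the error. For a single error e at position i, S_ℓ = v_i·e·α_i^ℓ, so α_err = S_1/S_0.
  S_0^{−1} = 5^{−1} = 9 (mod 11), so α_err = 5·9 = 45 ≡ 1 = α_4. Error position i = 4.
  Consistency check: S_2/S_1 = 5·9 = 45 ≡ 1 = α_err ✓ (single-error assumption holds).
Step 4: error magnitude e = S_0/v_4 = S_0·∏_{j≠4}(α_4 − α_j) = 5·8 = 40 ≡ 7 (mod 11).
Step 5: correct position 4: c_4 = r_4 − e = 5 − 7 ≡ 9 (mod 11). Hence c = [5, 4, 0, 9, 3].
  Check: interpolating c through the α_i gives m(x) = 2 + 7·x (degree < 2) with m(α_i) = c_i for every i, so c is indeed a codeword.


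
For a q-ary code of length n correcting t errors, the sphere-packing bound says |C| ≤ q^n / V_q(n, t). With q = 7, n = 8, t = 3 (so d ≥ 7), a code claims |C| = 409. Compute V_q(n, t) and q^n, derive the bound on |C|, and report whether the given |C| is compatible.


V_q(n, t) = 13153, q^n = 5764801, Hamming bound = 438, |C| = 409 ≤ bound (satisfied).

Step 1: Compute V_q(n, t) = Σ_{j=0}^3 C(n, j) (q−1)^j.
  j = 0: C(8,0)·(6)^0 = 1·1 = 1.
  j = 1: C(8,1)·(6)^1 = 8·6 = 48.
  j = 2: C(8,2)·(6)^2 = 28·36 = 1008.
  j = 3: C(8,3)·(6)^3 = 56·216 = 12096.
  V_q(n, t) = 1 + 48 + 1008 + 12096 = 13153.
Step 2: q^n = 7^8 = 5764801.
Step 3: Hamming bound ⌊q^n / V_q(n,t)⌋ = ⌊5764801/13153⌋ = 438.
Step 4: Compare |C| = 409 to 438: satisfied.
The claimed |C| lies below the Hamming bound.


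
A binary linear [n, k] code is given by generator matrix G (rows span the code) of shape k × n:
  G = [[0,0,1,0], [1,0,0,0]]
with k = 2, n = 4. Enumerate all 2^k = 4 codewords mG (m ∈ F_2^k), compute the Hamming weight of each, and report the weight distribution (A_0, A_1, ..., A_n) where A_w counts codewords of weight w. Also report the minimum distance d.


Weight distribution: A_0 = 1, A_1 = 2, A_2 = 1. Minimum distance d = 1.

Enumerate all 2^2 = 4 messages m ∈ F_2^2.
For each, compute codeword c = mG in F_2^4, then tally its weight.
  m = 00 → c = 0000, weight = 0.
  m = 10 → c = 0010, weight = 1.
  m = 01 → c = 1000, weight = 1.
  m = 11 → c = 1010, weight = 2.
Tally weights:
  weight 0: 1 codewords.
  weight 1: 2 codewords.
  weight 2: 1 codewords.
Minimum distance d = smallest w > 0 with A_w > 0 = 1.
Sanity: Σ A_w = 4 = 2^2 = 4 ✓.


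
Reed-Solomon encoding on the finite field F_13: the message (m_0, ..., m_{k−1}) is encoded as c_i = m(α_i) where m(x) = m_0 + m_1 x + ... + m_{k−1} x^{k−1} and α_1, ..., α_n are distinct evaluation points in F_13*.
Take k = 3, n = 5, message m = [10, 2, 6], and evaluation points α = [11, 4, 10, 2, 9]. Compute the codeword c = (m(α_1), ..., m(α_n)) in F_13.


c = [4, 10, 6, 12, 7]

Message polynomial: m(x) = 10 + 2·x + 6·x^2 (mod 13).
For each evaluation point α_i, compute m(α_i) mod 13:
  α_1 = 11: Horner steps 6 → 3 → 4, so m(11) = 4.
  α_2 = 4: Horner steps 6 → 0 → 10, so m(4) = 10.
  α_3 = 10: Horner steps 6 → 10 → 6, so m(10) = 6.
  α_4 = 2: Horner steps 6 → 1 → 12, so m(2) = 12.
  α_5 = 9: Horner steps 6 → 4 → 7, so m(9) = 7.
Codeword c = [4, 10, 6, 12, 7] ∈ F_13^5.


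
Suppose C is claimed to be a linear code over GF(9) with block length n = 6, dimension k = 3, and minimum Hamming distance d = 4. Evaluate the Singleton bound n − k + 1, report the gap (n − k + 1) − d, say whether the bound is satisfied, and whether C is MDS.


Singleton RHS = n − k + 1 = 4, slack = 0, bound satisfied, MDS.

Singleton bound: d ≤ n − k + 1.
Here n = 6, k = 3, so n − k + 1 = 4.
Given d = 4, check d ≤ 4: YES.
Slack = (n − k + 1) − d = 0.
The code is MDS (slack = 0).
Description: the claimed parameters are [6, 3, 4]_9; such a code would be MDS (meets Singleton bound).


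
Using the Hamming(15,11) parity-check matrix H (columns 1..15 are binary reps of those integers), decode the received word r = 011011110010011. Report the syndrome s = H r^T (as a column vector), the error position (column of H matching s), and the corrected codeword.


s = (0, 1, 1, 1)^T, error position = 7, corrected codeword c = 011011010010011

Compute s = H r^T mod 2 one row at a time:
  s_1 = 1 + 0 + 0 + 1 + 0 + 0 + 1 + 1 = 4 ≡ 0 (mod 2).
  s_2 = 0 + 1 + 1 + 1 + 0 + 0 + 1 + 1 = 5 ≡ 1 (mod 2).
  s_3 = 1 + 1 + 1 + 1 + 0 + 1 + 1 + 1 = 7 ≡ 1 (mod 2).
  s_4 = 0 + 1 + 1 + 1 + 0 + 1 + 0 + 1 = 5 ≡ 1 (mod 2).
s = (0, 1, 1, 1)^T — this equals column 7 of H (binary 0111), so error is at position 7.
Correct: flip bit 7 of r = 011011110010011 to get c = 011011010010011.


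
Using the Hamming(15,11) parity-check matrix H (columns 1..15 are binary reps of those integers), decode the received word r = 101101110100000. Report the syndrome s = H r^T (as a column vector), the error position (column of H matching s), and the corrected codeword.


s = (0, 1, 0, 1)^T, error position = 5, corrected codeword c = 101111110100000

Compute s = H r^T mod 2 one row at a time:
  s_1 = 1 + 0 + 1 + 0 + 0 + 0 + 0 + 0 = 2 ≡ 0 (mod 2).
  s_2 = 1 + 0 + 1 + 1 + 0 + 0 + 0 + 0 = 3 ≡ 1 (mod 2).
  s_3 = 0 + 1 + 1 + 1 + 1 + 0 + 0 + 0 = 4 ≡ 0 (mod 2).
  s_4 = 1 + 1 + 0 + 1 + 0 + 0 + 0 + 0 = 3 ≡ 1 (mod 2).
s = (0, 1, 0, 1)^T — this equals column 5 of H (binary 0101), so error is at position 5.
Correct: flip bit 5 of r = 101101110100000 to get c = 101111110100000.


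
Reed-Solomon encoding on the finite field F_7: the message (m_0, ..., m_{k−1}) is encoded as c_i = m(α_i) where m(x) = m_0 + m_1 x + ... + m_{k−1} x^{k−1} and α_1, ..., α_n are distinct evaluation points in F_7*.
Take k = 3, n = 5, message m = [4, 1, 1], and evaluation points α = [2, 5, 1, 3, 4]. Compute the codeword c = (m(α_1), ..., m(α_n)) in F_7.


c = [3, 6, 6, 2, 3]

Message polynomial: m(x) = 4 + 1·x + 1·x^2 (mod 7).
For each evaluation point α_i, compute m(α_i) mod 7:
  α_1 = 2: Horner steps 1 → 3 → 3, so m(2) = 3.
  α_2 = 5: Horner steps 1 → 6 → 6, so m(5) = 6.
  α_3 = 1: Horner steps 1 → 2 → 6, so m(1) = 6.
  α_4 = 3: Horner steps 1 → 4 → 2, so m(3) = 2.
  α_5 = 4: Horner steps 1 → 5 → 3, so m(4) = 3.
Codeword c = [3, 6, 6, 2, 3] ∈ F_7^5.


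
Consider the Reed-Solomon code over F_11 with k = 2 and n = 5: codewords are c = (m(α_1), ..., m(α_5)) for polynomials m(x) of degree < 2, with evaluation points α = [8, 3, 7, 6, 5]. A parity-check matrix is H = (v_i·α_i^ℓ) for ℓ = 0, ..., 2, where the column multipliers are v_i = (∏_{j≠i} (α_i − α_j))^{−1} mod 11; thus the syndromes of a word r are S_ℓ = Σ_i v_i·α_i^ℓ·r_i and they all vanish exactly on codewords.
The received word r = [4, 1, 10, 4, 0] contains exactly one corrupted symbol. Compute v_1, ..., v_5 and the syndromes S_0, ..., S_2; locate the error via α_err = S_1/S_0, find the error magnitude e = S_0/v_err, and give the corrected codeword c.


S = (9, 10, 5), error at position 4, error magnitude e = 10, c = [4, 1, 10, 5, 0].

Step 1: column multipliers v_i = (∏_{j≠i}(α_i − α_j))^{−1} mod 11.
  i = 1 (α = 8): (8−3)(8−7)(8−6)(8−5) = 5·1·2·3 = 30 ≡ 8, so v_1 = 8^{−1} = 7 (mod 11).
  i = 2 (α = 3): (3−8)(3−7)(3−6)(3−5) = (−5)·(−4)·(−3)·(−2) = 120 ≡ 10, so v_2 = 10^{−1} = 10 (mod 11).
  i = 3 (α = 7): (7−8)(7−3)(7−6)(7−5) = (−1)·4·1·2 = −8 ≡ 3, so v_3 = 3^{−1} = 4 (mod 11).
  i = 4 (α = 6): (6−8)(6−3)(6−7)(6−5) = (−2)·3·(−1)·1 = 6 ≡ 6, so v_4 = 6^{−1} = 2 (mod 11).
  i = 5 (α = 5): (5−8)(5−3)(5−7)(5−6) = (−3)·2·(−2)·(−1) = −12 ≡ 10, so v_5 = 10^{−1} = 10 (mod 11).
  v = [7, 10, 4, 2, 10].
Step 2: syndromes of r = [4, 1, 10, 4, 0] (all sums mod 11).
  S_0 = Σ v_i r_i = 7·4 + 10·1 + 4·10 + 2·4 + 10·0 = 86 ≡ 9.
  S_1 = Σ v_i α_i r_i = 7·8·4 + 10·3·1 + 4·7·10 + 2·6·4 + 10·5·0 = 582 ≡ 10.
  α_i^2 mod 11 = [9, 9, 5, 3, 3].
  S_2 = Σ v_i α_i^2 r_i = 7·9·4 + 10·9·1 + 4·5·10 + 2·3·4 + 10·3·0 = 566 ≡ 5.
  S = (9, 10, 5) ≠ 0, so r is not a codeword (an error is present).
Step 3: locate the error. For a single error e at position i, S_ℓ = v_i·e·α_i^ℓ, so α_err = S_1/S_0.
  S_0^{−1} = 9^{−1} = 5 (mod 11), so α_err = 10·5 = 50 ≡ 6 = α_4. Error position i = 4.
  Consistency check: S_2/S_1 = 5·10 = 50 ≡ 6 = α_err ✓ (single-error assumption holds).
Step 4: error magnitude e = S_0/v_4 = S_0·∏_{j≠4}(α_4 − α_j) = 9·6 = 54 ≡ 10 (mod 11).
Step 5: correct position 4: c_4 = r_4 − e = 4 − 10 ≡ 5 (mod 11). Hence c = [4, 1, 10, 5, 0].
  Check: interpolating c through the α_i gives m(x) = 8 + 5·x (degree < 2) with m(α_i) = c_i for every i, so c is indeed a codeword.


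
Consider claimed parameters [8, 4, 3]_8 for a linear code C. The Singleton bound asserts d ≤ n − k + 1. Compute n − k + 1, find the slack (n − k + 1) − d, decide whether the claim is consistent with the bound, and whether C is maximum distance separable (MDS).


Singleton RHS = n − k + 1 = 5, slack = 2, bound satisfied, not MDS.

Singleton bound: d ≤ n − k + 1.
Here n = 8, k = 4, so n − k + 1 = 5.
Given d = 3, check d ≤ 5: YES.
Slack = (n − k + 1) − d = 2.
The code is NOT MDS (slack = 2 > 0).
Description: the claimed parameters are [8, 4, 3]_8; such a code would be non-MDS.


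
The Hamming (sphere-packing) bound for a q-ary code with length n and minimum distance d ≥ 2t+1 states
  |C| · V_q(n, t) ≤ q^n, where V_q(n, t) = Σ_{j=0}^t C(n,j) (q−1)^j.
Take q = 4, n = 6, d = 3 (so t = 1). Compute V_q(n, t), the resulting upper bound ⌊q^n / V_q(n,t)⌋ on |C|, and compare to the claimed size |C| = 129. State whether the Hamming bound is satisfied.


V_q(n, t) = 19, q^n = 4096, Hamming bound = 215, |C| = 129 ≤ bound (satisfied).

Step 1: Compute V_q(n, t) = Σ_{j=0}^1 C(n, j) (q−1)^j.
  j = 0: C(6,0)·(3)^0 = 1·1 = 1.
  j = 1: C(6,1)·(3)^1 = 6·3 = 18.
  V_q(n, t) = 1 + 18 = 19.
Step 2: q^n = 4^6 = 4096.
Step 3: Hamming bound ⌊q^n / V_q(n,t)⌋ = ⌊4096/19⌋ = 215.
Step 4: Compare |C| = 129 to 215: satisfied.
The claimed |C| lies below the Hamming bound.


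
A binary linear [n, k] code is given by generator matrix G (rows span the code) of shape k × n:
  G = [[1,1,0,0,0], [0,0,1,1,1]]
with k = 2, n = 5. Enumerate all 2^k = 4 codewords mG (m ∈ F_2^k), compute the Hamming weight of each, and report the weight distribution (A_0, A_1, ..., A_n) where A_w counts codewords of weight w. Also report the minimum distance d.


Weight distribution: A_0 = 1, A_2 = 1, A_3 = 1, A_5 = 1. Minimum distance d = 2.

Enumerate all 2^2 = 4 messages m ∈ F_2^2.
For each, compute codeword c = mG in F_2^5, then tally its weight.
  m = 00 → c = 00000, weight = 0.
  m = 10 → c = 11000, weight = 2.
  m = 01 → c = 00111, weight = 3.
  m = 11 → c = 11111, weight = 5.
Tally weights:
  weight 0: 1 codewords.
  weight 2: 1 codewords.
  weight 3: 1 codewords.
  weight 5: 1 codewords.
Minimum distance d = smallest w > 0 with A_w > 0 = 2.
Sanity: Σ A_w = 4 = 2^2 = 4 ✓.


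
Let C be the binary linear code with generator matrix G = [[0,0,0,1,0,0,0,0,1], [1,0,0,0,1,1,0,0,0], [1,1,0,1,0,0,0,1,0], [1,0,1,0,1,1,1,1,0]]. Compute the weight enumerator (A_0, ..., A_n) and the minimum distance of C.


Weight distribution: A_0 = 1, A_2 = 1, A_3 = 2, A_4 = 2, A_5 = 6, A_6 = 3, A_8 = 1. Minimum distance d = 2.

Enumerate all 2^4 = 16 messages m ∈ F_2^4.
For each, compute codeword c = mG in F_2^9, then tally its weight.
  m = 0000 → c = 000000000, weight = 0.
  m = 1000 → c = 000100001, weight = 2.
  m = 0100 → c = 100011000, weight = 3.
  m = 1100 → c = 100111001, weight = 5.
  m = 0010 → c = 110100010, weight = 4.
  m = 1010 → c = 110000011, weight = 4.
  m = 0110 → c = 010111010, weight = 5.
  m = 1110 → c = 010011011, weight = 5.
  m = 0001 → c = 101011110, weight = 6.
  m = 1001 → c = 101111111, weight = 8.
  m = 0101 → c = 001000110, weight = 3.
  m = 1101 → c = 001100111, weight = 5.
  m = 0011 → c = 011111100, weight = 6.
  m = 1011 → c = 011011101, weight = 6.
  m = 0111 → c = 111100100, weight = 5.
  m = 1111 → c = 111000101, weight = 5.
Tally weights:
  weight 0: 1 codewords.
  weight 2: 1 codewords.
  weight 3: 2 codewords.
  weight 4: 2 codewords.
  weight 5: 6 codewords.
  weight 6: 3 codewords.
  weight 8: 1 codewords.
Minimum distance d = smallest w > 0 with A_w > 0 = 2.
Sanity: Σ A_w = 16 = 2^4 = 16 ✓.


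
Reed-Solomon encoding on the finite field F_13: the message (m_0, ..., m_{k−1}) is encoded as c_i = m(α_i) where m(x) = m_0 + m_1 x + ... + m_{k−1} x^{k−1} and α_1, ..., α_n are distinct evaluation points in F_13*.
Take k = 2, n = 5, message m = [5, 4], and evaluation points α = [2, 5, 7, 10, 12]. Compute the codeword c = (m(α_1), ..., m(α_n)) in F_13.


c = [0, 12, 7, 6, 1]

Message polynomial: m(x) = 5 + 4·x (mod 13).
For each evaluation point α_i, compute m(α_i) mod 13:
  α_1 = 2: Horner steps 4 → 0, so m(2) = 0.
  α_2 = 5: Horner steps 4 → 12, so m(5) = 12.
  α_3 = 7: Horner steps 4 → 7, so m(7) = 7.
  α_4 = 10: Horner steps 4 → 6, so m(10) = 6.
  α_5 = 12: Horner steps 4 → 1, so m(12) = 1.
Codeword c = [0, 12, 7, 6, 1] ∈ F_13^5.


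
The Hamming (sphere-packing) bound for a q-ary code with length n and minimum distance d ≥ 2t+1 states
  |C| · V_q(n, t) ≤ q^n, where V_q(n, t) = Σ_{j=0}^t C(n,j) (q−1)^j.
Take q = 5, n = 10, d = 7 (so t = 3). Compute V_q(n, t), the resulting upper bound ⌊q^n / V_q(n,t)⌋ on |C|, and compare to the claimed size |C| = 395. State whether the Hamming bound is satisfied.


V_q(n, t) = 8441, q^n = 9765625, Hamming bound = 1156, |C| = 395 ≤ bound (satisfied).

Step 1: Compute V_q(n, t) = Σ_{j=0}^3 C(n, j) (q−1)^j.
  j = 0: C(10,0)·(4)^0 = 1·1 = 1.
  j = 1: C(10,1)·(4)^1 = 10·4 = 40.
  j = 2: C(10,2)·(4)^2 = 45·16 = 720.
  j = 3: C(10,3)·(4)^3 = 120·64 = 7680.
  V_q(n, t) = 1 + 40 + 720 + 7680 = 8441.
Step 2: q^n = 5^10 = 9765625.
Step 3: Hamming bound ⌊q^n / V_q(n,t)⌋ = ⌊9765625/8441⌋ = 1156.
Step 4: Compare |C| = 395 to 1156: satisfied.
The claimed |C| lies below the Hamming bound.


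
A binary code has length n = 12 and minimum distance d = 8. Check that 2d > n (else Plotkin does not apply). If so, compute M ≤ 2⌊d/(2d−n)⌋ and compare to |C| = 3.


Plotkin bound M ≤ 4; given |C| = 3 ≤ bound (satisfied).

Check applicability: 2d = 16, n = 12.
2d − n = 4 > 0, so Plotkin applies.
Compute d/(2d−n) = 8/4 ≈ 2.0000.
⌊d/(2d−n)⌋ = 2.
Plotkin bound: M ≤ 2·2 = 4.
Given |C| = 3, check: satisfied.
This |C| is below the Plotkin bound.


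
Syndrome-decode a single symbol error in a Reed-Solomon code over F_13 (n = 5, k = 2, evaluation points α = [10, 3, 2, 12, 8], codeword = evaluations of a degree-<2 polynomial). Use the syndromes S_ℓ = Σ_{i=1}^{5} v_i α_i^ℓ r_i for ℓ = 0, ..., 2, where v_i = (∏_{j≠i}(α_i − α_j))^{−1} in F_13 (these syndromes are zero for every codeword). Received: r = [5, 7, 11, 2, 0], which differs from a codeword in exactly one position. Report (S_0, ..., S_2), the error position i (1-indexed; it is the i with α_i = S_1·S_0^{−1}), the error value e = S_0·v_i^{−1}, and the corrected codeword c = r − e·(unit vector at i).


S = (1, 12, 1), error at position 4, error magnitude e = 5, c = [5, 7, 11, 10, 0].

Step 1: column multipliers v_i = (∏_{j≠i}(α_i − α_j))^{−1} mod 13.
  i = 1 (α = 10): (10−3)(10−2)(10−12)(10−8) = 7·8·(−2)·2 = −224 ≡ 10, so v_1 = 10^{−1} = 4 (mod 13).
  i = 2 (α = 3): (3−10)(3−2)(3−12)(3−8) = (−7)·1·(−9)·(−5) = −315 ≡ 10, so v_2 = 10^{−1} = 4 (mod 13).
  i = 3 (α = 2): (2−10)(2−3)(2−12)(2−8) = (−8)·(−1)·(−10)·(−6) = 480 ≡ 12, so v_3 = 12^{−1} = 12 (mod 13).
  i = 4 (α = 12): (12−10)(12−3)(12−2)(12−8) = 2·9·10·4 = 720 ≡ 5, so v_4 = 5^{−1} = 8 (mod 13).
  i = 5 (α = 8): (8−10)(8−3)(8−2)(8−12) = (−2)·5·6·(−4) = 240 ≡ 6, so v_5 = 6^{−1} = 11 (mod 13).
  v = [4, 4, 12, 8, 11].
Step 2: syndromes of r = [5, 7, 11, 2, 0] (all sums mod 13).
  S_0 = Σ v_i r_i = 4·5 + 4·7 + 12·11 + 8·2 + 11·0 = 196 ≡ 1.
  S_1 = Σ v_i α_i r_i = 4·10·5 + 4·3·7 + 12·2·11 + 8·12·2 + 11·8·0 = 740 ≡ 12.
  α_i^2 mod 13 = [9, 9, 4, 1, 12].
  S_2 = Σ v_i α_i^2 r_i = 4·9·5 + 4·9·7 + 12·4·11 + 8·1·2 + 11·12·0 = 976 ≡ 1.
  S = (1, 12, 1) ≠ 0, so r is not a codeword (an error is present).
Step 3: locate the error. For a single error e at position i, S_ℓ = v_i·e·α_i^ℓ, so α_err = S_1/S_0.
  S_0^{−1} = 1^{−1} = 1 (mod 13), so α_err = 12·1 = 12 ≡ 12 = α_4. Error position i = 4.
  Consistency check: S_2/S_1 = 1·12 = 12 ≡ 12 = α_err ✓ (single-error assumption holds).
Step 4: error magnitude e = S_0/v_4 = S_0·∏_{j≠4}(α_4 − α_j) = 1·5 = 5 ≡ 5 (mod 13).
Step 5: correct position 4: c_4 = r_4 − e = 2 − 5 ≡ 10 (mod 13). Hence c = [5, 7, 11, 10, 0].
  Check: interpolating c through the α_i gives m(x) = 6 + 9·x (degree < 2) with m(α_i) = c_i for every i, so c is indeed a codeword.


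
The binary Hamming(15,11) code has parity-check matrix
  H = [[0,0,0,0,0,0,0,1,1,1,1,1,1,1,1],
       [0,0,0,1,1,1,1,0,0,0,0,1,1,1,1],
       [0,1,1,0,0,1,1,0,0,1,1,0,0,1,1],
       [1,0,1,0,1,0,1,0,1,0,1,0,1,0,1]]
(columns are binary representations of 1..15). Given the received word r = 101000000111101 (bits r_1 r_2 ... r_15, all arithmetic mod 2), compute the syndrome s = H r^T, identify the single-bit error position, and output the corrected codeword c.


s = (1, 1, 0, 1)^T, error position = 13, corrected codeword c = 101000000111001

Compute s = H r^T mod 2 one row at a time:
  s_1 = 0 + 0 + 1 + 1 + 1 + 1 + 0 + 1 = 5 ≡ 1 (mod 2).
  s_2 = 0 + 0 + 0 + 0 + 1 + 1 + 0 + 1 = 3 ≡ 1 (mod 2).
  s_3 = 0 + 1 + 0 + 0 + 1 + 1 + 0 + 1 = 4 ≡ 0 (mod 2).
  s_4 = 1 + 1 + 0 + 0 + 0 + 1 + 1 + 1 = 5 ≡ 1 (mod 2).
s = (1, 1, 0, 1)^T — this equals column 13 of H (binary 1101), so error is at position 13.
Correct: flip bit 13 of r = 101000000111101 to get c = 101000000111001.


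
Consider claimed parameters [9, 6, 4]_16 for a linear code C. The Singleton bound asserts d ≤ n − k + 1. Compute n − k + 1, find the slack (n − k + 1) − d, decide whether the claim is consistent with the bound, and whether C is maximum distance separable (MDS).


Singleton RHS = n − k + 1 = 4, slack = 0, bound satisfied, MDS.

Singleton bound: d ≤ n − k + 1.
Here n = 9, k = 6, so n − k + 1 = 4.
Given d = 4, check d ≤ 4: YES.
Slack = (n − k + 1) − d = 0.
The code is MDS (slack = 0).
Description: the claimed parameters are [9, 6, 4]_16; such a code would be MDS (meets Singleton bound).


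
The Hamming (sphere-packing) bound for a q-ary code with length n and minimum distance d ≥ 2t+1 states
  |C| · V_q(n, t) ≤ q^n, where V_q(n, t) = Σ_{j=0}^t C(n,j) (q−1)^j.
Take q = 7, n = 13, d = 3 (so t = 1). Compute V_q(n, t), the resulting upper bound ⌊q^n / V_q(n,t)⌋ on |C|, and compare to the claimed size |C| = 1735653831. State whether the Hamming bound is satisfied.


V_q(n, t) = 79, q^n = 96889010407, Hamming bound = 1226443169, |C| = 1735653831 > bound (violated).

Step 1: Compute V_q(n, t) = Σ_{j=0}^1 C(n, j) (q−1)^j.
  j = 0: C(13,0)·(6)^0 = 1·1 = 1.
  j = 1: C(13,1)·(6)^1 = 13·6 = 78.
  V_q(n, t) = 1 + 78 = 79.
Step 2: q^n = 7^13 = 96889010407.
Step 3: Hamming bound ⌊q^n / V_q(n,t)⌋ = ⌊96889010407/79⌋ = 1226443169.
Step 4: Compare |C| = 1735653831 to 1226443169: violated.
The claimed |C| lies above the Hamming bound, so no 7-ary code of length 13 with d ≥ 3 can have 1735653831 codewords.


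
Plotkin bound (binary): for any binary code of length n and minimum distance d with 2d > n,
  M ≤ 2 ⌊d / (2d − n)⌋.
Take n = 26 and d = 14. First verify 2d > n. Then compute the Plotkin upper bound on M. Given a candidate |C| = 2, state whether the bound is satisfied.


Plotkin bound M ≤ 14; given |C| = 2 ≤ bound (satisfied).

Check applicability: 2d = 28, n = 26.
2d − n = 2 > 0, so Plotkin applies.
Compute d/(2d−n) = 14/2 ≈ 7.0000.
⌊d/(2d−n)⌋ = 7.
Plotkin bound: M ≤ 2·7 = 14.
Given |C| = 2, check: satisfied.
This |C| is below the Plotkin bound.


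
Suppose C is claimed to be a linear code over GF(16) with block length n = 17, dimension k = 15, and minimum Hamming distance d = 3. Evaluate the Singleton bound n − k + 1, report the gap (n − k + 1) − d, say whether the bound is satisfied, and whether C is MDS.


Singleton RHS = n − k + 1 = 3, slack = 0, bound satisfied, MDS.

Singleton bound: d ≤ n − k + 1.
Here n = 17, k = 15, so n − k + 1 = 3.
Given d = 3, check d ≤ 3: YES.
Slack = (n − k + 1) − d = 0.
The code is MDS (slack = 0).
Description: the claimed parameters are [17, 15, 3]_16; such a code would be MDS (meets Singleton bound).


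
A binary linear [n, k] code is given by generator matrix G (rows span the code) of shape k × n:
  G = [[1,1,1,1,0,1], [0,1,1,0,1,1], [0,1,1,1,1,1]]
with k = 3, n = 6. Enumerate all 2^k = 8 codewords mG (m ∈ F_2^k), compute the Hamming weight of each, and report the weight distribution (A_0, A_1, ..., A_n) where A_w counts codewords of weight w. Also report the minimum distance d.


Weight distribution: A_0 = 1, A_1 = 1, A_2 = 1, A_3 = 1, A_4 = 2, A_5 = 2. Minimum distance d = 1.

Enumerate all 2^3 = 8 messages m ∈ F_2^3.
For each, compute codeword c = mG in F_2^6, then tally its weight.
  m = 000 → c = 000000, weight = 0.
  m = 100 → c = 111101, weight = 5.
  m = 010 → c = 011011, weight = 4.
  m = 110 → c = 100110, weight = 3.
  m = 001 → c = 011111, weight = 5.
  m = 101 → c = 100010, weight = 2.
  m = 011 → c = 000100, weight = 1.
  m = 111 → c = 111001, weight = 4.
Tally weights:
  weight 0: 1 codewords.
  weight 1: 1 codewords.
  weight 2: 1 codewords.
  weight 3: 1 codewords.
  weight 4: 2 codewords.
  weight 5: 2 codewords.
Minimum distance d = smallest w > 0 with A_w > 0 = 1.
Sanity: Σ A_w = 8 = 2^3 = 8 ✓.


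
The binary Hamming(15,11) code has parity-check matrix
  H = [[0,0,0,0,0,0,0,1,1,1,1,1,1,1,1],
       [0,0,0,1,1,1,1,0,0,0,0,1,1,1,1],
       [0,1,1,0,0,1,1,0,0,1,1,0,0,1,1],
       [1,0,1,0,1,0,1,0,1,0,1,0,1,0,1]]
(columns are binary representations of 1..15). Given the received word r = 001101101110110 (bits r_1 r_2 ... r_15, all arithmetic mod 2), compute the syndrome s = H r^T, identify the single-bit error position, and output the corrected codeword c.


s = (1, 1, 0, 1)^T, error position = 13, corrected codeword c = 001101101110010

Compute s = H r^T mod 2 one row at a time:
  s_1 = 0 + 1 + 1 + 1 + 0 + 1 + 1 + 0 = 5 ≡ 1 (mod 2).
  s_2 = 1 + 0 + 1 + 1 + 0 + 1 + 1 + 0 = 5 ≡ 1 (mod 2).
  s_3 = 0 + 1 + 1 + 1 + 1 + 1 + 1 + 0 = 6 ≡ 0 (mod 2).
  s_4 = 0 + 1 + 0 + 1 + 1 + 1 + 1 + 0 = 5 ≡ 1 (mod 2).
s = (1, 1, 0, 1)^T — this equals column 13 of H (binary 1101), so error is at position 13.
Correct: flip bit 13 of r = 001101101110110 to get c = 001101101110010.
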